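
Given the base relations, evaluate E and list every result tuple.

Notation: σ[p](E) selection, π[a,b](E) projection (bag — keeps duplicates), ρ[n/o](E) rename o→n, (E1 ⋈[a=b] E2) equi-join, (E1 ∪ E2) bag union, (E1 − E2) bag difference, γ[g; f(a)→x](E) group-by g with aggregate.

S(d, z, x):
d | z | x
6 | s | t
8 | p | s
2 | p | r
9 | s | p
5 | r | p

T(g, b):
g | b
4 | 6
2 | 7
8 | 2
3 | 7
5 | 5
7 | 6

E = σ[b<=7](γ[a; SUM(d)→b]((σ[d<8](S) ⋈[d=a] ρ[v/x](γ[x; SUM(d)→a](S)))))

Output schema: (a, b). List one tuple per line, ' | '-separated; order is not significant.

Stepwise |·|:
  S → 5
  σ[d<8](S) → 3
  S → 5
  γ[x; SUM(d)→a](S) → 4
  ρ[v/x](γ[x; SUM(d)→a](S)) → 4
  (σ[d<8](S) ⋈[d=a] ρ[v/x](γ[x; SUM(d)→a](S))) → 2
  γ[a; SUM(d)→b]((σ[d<8](S) ⋈[d=a] ρ[v/x](γ[x; SUM(d)→a](S)))) → 2
  σ[b<=7](γ[a; SUM(d)→b]((σ[d<8](S) ⋈[d=a] ρ[v/x](γ[x; SUM(d)→a](S))))) → 2

== RESULT ==
a | b
2 | 2
6 | 6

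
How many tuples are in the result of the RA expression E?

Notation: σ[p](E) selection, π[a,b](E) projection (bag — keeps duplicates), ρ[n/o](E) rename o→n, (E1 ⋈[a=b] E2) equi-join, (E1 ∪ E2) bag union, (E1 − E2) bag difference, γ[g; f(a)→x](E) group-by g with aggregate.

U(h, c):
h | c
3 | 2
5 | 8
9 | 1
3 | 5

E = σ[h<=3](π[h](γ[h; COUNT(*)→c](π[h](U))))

Subexpression sizes:
  U → 4
  π[h](U) → 4
  γ[h; COUNT(*)→c](π[h](U)) → 3
  π[h](γ[h; COUNT(*)→c](π[h](U))) → 3
  σ[h<=3](π[h](γ[h; COUNT(*)→c](π[h](U)))) → 1

|E| = 1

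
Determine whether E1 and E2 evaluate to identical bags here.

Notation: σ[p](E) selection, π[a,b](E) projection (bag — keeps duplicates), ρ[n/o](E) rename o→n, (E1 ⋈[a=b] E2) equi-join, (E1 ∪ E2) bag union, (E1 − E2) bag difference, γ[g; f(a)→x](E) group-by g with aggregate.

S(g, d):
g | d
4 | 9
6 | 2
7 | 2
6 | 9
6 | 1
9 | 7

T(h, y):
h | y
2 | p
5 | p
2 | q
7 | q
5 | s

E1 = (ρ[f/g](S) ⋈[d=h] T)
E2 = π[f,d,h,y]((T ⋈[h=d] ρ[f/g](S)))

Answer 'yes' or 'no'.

E1 row counts bottom-up:
  S → 6
  ρ[f/g](S) → 6
  T → 5
  (ρ[f/g](S) ⋈[d=h] T) → 5
E2 row counts bottom-up:
  T → 5
  S → 6
  ρ[f/g](S) → 6
  (T ⋈[h=d] ρ[f/g](S)) → 5
  π[f,d,h,y]((T ⋈[h=d] ρ[f/g](S))) → 5

E1 and E2 produce the same multiset:
f | d | h | y
6 | 2 | 2 | p
6 | 2 | 2 | q
7 | 2 | 2 | p
7 | 2 | 2 | q
9 | 7 | 7 | q

yes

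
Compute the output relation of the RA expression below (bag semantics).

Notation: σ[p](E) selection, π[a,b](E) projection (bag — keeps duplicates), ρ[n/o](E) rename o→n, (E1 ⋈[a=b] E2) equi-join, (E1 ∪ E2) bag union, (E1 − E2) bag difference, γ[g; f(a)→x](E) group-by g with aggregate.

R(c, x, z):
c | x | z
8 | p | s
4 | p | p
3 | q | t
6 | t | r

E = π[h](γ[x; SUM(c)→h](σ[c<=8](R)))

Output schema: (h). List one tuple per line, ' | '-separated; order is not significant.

Stepwise |·|:
  R → 4
  σ[c<=8](R) → 4
  γ[x; SUM(c)→h](σ[c<=8](R)) → 3
  π[h](γ[x; SUM(c)→h](σ[c<=8](R))) → 3

== RESULT ==
h
3
6
12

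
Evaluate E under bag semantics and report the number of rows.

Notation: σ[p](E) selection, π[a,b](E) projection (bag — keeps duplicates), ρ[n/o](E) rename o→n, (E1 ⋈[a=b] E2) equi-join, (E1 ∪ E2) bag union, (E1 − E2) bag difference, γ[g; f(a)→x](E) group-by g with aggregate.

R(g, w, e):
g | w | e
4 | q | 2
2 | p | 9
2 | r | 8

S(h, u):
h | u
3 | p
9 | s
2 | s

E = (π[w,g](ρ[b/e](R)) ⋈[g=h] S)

Row counts bottom-up:
  R → 3
  ρ[b/e](R) → 3
  π[w,g](ρ[b/e](R)) → 3
  S → 3
  (π[w,g](ρ[b/e](R)) ⋈[g=h] S) → 2

|E| = 2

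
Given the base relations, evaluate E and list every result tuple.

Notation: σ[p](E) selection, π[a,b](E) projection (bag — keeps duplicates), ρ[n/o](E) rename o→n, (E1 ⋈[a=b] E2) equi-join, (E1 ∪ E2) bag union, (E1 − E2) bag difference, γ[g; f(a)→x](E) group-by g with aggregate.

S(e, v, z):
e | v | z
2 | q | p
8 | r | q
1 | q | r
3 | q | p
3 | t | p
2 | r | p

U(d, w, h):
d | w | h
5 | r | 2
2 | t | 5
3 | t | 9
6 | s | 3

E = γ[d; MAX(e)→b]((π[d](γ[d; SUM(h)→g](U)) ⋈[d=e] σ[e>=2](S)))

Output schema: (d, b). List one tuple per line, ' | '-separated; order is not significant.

Stepwise |·|:
  U → 4
  γ[d; SUM(h)→g](U) → 4
  π[d](γ[d; SUM(h)→g](U)) → 4
  S → 6
  σ[e>=2](S) → 5
  (π[d](γ[d; SUM(h)→g](U)) ⋈[d=e] σ[e>=2](S)) → 4
  γ[d; MAX(e)→b]((π[d](γ[d; SUM(h)→g](U)) ⋈[d=e] σ[e>=2](S))) → 2

== RESULT ==
d | b
2 | 2
3 | 3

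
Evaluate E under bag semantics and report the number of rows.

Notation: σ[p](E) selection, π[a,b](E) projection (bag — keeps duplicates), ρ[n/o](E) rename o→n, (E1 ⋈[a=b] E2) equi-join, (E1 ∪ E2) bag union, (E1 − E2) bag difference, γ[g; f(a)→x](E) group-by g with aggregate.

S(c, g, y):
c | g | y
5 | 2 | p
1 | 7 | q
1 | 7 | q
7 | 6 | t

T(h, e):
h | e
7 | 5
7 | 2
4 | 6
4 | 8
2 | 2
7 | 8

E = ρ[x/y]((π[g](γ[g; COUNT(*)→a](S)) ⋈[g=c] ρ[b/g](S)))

Subexpression sizes:
  S → 4
  γ[g; COUNT(*)→a](S) → 3
  π[g](γ[g; COUNT(*)→a](S)) → 3
  S → 4
  ρ[b/g](S) → 4
  (π[g](γ[g; COUNT(*)→a](S)) ⋈[g=c] ρ[b/g](S)) → 1
  ρ[x/y]((π[g](γ[g; COUNT(*)→a](S)) ⋈[g=c] ρ[b/g](S))) → 1

|E| = 1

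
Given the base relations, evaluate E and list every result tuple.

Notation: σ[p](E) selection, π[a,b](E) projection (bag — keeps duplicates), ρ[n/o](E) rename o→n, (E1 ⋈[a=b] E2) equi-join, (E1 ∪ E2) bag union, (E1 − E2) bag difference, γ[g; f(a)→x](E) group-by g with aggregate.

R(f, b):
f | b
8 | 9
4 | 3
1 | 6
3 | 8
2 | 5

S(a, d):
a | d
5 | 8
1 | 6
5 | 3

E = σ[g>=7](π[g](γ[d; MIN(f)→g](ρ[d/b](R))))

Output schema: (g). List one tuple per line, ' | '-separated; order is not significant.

Stepwise |·|:
  R → 5
  ρ[d/b](R) → 5
  γ[d; MIN(f)→g](ρ[d/b](R)) → 5
  π[g](γ[d; MIN(f)→g](ρ[d/b](R))) → 5
  σ[g>=7](π[g](γ[d; MIN(f)→g](ρ[d/b](R)))) → 1

== RESULT ==
g
8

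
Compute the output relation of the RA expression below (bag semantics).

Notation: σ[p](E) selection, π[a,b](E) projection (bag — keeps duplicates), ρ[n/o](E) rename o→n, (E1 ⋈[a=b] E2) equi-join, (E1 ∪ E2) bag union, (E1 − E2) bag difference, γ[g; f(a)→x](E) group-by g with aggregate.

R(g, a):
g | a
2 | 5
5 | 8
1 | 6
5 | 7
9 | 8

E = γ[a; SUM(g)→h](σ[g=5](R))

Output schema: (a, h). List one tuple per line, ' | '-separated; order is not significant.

Stepwise |·|:
  R → 5
  σ[g=5](R) → 2
  γ[a; SUM(g)→h](σ[g=5](R)) → 2

== RESULT ==
a | h
7 | 5
8 | 5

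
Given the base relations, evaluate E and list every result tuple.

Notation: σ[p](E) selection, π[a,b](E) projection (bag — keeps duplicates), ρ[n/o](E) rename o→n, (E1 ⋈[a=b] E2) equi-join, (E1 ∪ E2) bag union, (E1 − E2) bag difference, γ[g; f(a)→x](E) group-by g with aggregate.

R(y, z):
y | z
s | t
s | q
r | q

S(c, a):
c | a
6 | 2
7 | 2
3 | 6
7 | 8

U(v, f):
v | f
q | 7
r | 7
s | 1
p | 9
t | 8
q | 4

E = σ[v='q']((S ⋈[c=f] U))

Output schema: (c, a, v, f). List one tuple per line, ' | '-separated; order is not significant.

Row counts bottom-up:
  S → 4
  U → 6
  (S ⋈[c=f] U) → 4
  σ[v='q']((S ⋈[c=f] U)) → 2

== RESULT ==
c | a | v | f
7 | 2 | q | 7
7 | 8 | q | 7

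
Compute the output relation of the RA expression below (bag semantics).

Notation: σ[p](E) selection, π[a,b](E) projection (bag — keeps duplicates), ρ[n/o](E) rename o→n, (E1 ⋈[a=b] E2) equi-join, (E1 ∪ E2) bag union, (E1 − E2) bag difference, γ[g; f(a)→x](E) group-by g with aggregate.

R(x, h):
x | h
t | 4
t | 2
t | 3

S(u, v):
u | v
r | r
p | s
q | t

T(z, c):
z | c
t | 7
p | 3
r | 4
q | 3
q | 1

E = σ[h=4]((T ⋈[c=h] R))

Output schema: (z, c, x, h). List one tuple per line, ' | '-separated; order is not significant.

Row counts bottom-up:
  T → 5
  R → 3
  (T ⋈[c=h] R) → 3
  σ[h=4]((T ⋈[c=h] R)) → 1

== RESULT ==
z | c | x | h
r | 4 | t | 4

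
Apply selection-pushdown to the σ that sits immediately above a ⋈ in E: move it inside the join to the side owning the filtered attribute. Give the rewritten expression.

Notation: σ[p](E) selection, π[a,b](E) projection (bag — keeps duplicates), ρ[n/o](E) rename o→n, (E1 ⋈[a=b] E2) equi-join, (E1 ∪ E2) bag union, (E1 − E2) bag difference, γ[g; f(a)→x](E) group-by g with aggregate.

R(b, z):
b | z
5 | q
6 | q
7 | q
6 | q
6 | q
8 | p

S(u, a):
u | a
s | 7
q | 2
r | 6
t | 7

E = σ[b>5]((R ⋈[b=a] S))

σ filters on b, owned by the left side.
E' = (σ[b>5](R) ⋈[b=a] S)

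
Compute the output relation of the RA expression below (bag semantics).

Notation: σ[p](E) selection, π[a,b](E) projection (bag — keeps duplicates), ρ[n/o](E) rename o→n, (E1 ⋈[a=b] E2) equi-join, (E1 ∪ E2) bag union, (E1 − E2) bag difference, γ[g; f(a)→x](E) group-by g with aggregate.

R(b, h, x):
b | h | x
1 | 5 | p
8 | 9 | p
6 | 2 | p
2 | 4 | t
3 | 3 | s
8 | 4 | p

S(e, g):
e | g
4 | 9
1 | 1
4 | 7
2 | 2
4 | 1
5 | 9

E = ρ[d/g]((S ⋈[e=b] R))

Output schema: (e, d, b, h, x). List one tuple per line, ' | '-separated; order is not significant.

Row counts bottom-up:
  S → 6
  R → 6
  (S ⋈[e=b] R) → 2
  ρ[d/g]((S ⋈[e=b] R)) → 2

== RESULT ==
e | d | b | h | x
1 | 1 | 1 | 5 | p
2 | 2 | 2 | 4 | t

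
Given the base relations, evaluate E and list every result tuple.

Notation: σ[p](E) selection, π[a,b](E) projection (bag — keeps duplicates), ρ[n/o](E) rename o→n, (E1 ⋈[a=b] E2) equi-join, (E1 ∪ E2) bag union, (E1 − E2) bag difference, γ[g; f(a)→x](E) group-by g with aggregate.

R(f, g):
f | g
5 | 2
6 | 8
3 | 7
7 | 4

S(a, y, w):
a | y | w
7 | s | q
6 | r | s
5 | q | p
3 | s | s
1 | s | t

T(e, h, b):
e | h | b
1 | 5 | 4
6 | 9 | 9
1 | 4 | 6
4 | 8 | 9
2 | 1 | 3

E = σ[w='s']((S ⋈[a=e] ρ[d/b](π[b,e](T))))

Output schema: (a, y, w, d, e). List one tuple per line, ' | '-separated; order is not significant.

Row counts bottom-up:
  S → 5
  T → 5
  π[b,e](T) → 5
  ρ[d/b](π[b,e](T)) → 5
  (S ⋈[a=e] ρ[d/b](π[b,e](T))) → 3
  σ[w='s']((S ⋈[a=e] ρ[d/b](π[b,e](T)))) → 1

== RESULT ==
a | y | w | d | e
6 | r | s | 9 | 6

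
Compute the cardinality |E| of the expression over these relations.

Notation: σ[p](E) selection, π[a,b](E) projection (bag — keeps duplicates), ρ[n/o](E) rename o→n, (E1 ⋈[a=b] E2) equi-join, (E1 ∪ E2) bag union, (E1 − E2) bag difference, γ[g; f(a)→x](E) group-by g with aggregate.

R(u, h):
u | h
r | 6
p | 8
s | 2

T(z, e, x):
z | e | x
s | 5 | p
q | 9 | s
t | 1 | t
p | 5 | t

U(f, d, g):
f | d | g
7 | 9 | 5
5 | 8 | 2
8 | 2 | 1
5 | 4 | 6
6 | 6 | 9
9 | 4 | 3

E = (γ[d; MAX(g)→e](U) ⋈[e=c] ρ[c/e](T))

Row counts bottom-up:
  U → 6
  γ[d; MAX(g)→e](U) → 5
  T → 4
  ρ[c/e](T) → 4
  (γ[d; MAX(g)→e](U) ⋈[e=c] ρ[c/e](T)) → 4

|E| = 4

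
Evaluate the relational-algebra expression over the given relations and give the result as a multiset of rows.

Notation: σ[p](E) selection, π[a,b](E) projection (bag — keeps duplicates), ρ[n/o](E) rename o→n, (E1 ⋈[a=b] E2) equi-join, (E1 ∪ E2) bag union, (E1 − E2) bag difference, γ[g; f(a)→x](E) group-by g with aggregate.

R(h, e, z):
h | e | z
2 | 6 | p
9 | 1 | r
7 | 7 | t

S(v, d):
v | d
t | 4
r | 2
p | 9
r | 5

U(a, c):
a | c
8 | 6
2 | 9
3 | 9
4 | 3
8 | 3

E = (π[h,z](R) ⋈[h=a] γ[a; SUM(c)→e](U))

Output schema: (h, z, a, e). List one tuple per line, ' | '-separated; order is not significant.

Per-node cardinality:
  R → 3
  π[h,z](R) → 3
  U → 5
  γ[a; SUM(c)→e](U) → 4
  (π[h,z](R) ⋈[h=a] γ[a; SUM(c)→e](U)) → 1

== RESULT ==
h | z | a | e
2 | p | 2 | 9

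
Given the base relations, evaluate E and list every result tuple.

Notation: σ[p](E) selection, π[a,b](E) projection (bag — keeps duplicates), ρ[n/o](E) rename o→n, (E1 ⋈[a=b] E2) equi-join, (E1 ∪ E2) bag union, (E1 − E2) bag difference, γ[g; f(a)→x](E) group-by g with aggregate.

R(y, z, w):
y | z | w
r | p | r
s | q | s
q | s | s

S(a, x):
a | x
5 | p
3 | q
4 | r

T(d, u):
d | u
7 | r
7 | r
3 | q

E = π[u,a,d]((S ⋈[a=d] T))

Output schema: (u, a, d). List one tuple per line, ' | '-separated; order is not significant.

Row counts bottom-up:
  S → 3
  T → 3
  (S ⋈[a=d] T) → 1
  π[u,a,d]((S ⋈[a=d] T)) → 1

== RESULT ==
u | a | d
q | 3 | 3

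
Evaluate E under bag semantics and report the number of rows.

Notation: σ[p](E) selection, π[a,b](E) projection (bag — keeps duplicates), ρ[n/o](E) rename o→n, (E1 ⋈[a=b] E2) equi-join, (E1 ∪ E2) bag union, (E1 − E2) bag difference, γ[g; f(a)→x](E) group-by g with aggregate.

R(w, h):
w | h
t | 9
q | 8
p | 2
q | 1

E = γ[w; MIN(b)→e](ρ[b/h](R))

Subexpression sizes:
  R → 4
  ρ[b/h](R) → 4
  γ[w; MIN(b)→e](ρ[b/h](R)) → 3

|E| = 3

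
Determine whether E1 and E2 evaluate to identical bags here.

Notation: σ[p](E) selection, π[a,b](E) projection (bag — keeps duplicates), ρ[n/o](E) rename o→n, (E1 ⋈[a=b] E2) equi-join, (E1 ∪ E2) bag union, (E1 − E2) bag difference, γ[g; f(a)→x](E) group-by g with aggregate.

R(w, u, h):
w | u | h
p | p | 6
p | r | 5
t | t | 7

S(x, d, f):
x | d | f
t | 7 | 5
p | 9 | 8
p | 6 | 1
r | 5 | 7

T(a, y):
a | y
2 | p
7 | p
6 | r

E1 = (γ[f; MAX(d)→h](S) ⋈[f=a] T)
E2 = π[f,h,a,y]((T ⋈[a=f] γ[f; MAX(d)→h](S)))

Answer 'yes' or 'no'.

E1 stepwise |·|:
  S → 4
  γ[f; MAX(d)→h](S) → 4
  T → 3
  (γ[f; MAX(d)→h](S) ⋈[f=a] T) → 1
E2 stepwise |·|:
  T → 3
  S → 4
  γ[f; MAX(d)→h](S) → 4
  (T ⋈[a=f] γ[f; MAX(d)→h](S)) → 1
  π[f,h,a,y]((T ⋈[a=f] γ[f; MAX(d)→h](S))) → 1

E1 and E2 produce the same multiset:
f | h | a | y
7 | 5 | 7 | p

yes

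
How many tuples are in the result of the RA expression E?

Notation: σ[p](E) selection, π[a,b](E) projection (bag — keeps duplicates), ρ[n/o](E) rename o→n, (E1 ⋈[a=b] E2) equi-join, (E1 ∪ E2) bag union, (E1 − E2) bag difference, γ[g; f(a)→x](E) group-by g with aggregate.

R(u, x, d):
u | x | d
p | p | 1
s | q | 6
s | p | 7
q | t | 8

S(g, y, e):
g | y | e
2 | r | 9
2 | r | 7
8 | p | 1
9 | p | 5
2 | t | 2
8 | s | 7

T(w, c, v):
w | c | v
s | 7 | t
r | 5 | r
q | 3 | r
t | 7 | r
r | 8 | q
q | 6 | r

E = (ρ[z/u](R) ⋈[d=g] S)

Per-node cardinality:
  R → 4
  ρ[z/u](R) → 4
  S → 6
  (ρ[z/u](R) ⋈[d=g] S) → 2

|E| = 2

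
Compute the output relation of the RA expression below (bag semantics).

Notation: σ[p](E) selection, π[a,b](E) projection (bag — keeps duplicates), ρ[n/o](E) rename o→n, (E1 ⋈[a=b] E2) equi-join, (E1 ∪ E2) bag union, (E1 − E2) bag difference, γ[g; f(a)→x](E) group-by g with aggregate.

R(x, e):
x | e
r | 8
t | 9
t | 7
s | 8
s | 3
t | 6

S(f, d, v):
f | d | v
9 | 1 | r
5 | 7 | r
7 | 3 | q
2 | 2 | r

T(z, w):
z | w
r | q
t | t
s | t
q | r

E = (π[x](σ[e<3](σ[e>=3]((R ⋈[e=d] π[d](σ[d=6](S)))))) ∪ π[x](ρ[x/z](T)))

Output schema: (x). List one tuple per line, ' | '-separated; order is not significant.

Row counts bottom-up:
  R → 6
  S → 4
  σ[d=6](S) → 0
  π[d](σ[d=6](S)) → 0
  (R ⋈[e=d] π[d](σ[d=6](S))) → 0
  σ[e>=3]((R ⋈[e=d] π[d](σ[d=6](S)))) → 0
  σ[e<3](σ[e>=3]((R ⋈[e=d] π[d](σ[d=6](S))))) → 0
  π[x](σ[e<3](σ[e>=3]((R ⋈[e=d] π[d](σ[d=6](S)))))) → 0
  T → 4
  ρ[x/z](T) → 4
  π[x](ρ[x/z](T)) → 4
  (π[x](σ[e<3](σ[e>=3]((R ⋈[e=d] π[d](σ[d=6](S)))))) ∪ π[x](ρ[x/z](T))) → 4

== RESULT ==
x
q
r
s
t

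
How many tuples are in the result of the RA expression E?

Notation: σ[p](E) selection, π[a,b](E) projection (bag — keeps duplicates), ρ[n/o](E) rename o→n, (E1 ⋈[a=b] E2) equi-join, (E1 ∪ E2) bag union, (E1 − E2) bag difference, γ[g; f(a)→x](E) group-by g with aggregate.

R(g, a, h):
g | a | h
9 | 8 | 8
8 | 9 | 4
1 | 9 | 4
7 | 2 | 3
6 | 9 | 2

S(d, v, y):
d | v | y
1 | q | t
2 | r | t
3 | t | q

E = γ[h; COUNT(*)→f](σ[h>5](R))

Row counts bottom-up:
  R → 5
  σ[h>5](R) → 1
  γ[h; COUNT(*)→f](σ[h>5](R)) → 1

|E| = 1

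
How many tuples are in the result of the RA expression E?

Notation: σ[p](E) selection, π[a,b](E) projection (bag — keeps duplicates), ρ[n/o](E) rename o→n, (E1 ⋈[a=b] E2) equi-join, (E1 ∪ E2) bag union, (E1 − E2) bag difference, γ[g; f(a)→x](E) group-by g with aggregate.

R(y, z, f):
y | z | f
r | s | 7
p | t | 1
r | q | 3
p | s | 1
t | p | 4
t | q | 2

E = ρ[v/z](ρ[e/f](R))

Per-node cardinality:
  R → 6
  ρ[e/f](R) → 6
  ρ[v/z](ρ[e/f](R)) → 6

|E| = 6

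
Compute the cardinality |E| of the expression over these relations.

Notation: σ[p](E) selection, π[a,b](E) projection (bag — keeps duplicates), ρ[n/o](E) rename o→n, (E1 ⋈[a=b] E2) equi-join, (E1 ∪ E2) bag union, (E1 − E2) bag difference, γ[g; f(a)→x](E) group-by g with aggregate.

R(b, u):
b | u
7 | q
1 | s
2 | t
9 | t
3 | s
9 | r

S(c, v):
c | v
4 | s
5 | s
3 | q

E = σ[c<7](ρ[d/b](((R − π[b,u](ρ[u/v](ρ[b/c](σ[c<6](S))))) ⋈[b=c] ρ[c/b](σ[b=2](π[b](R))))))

Row counts bottom-up:
  R → 6
  S → 3
  σ[c<6](S) → 3
  ρ[b/c](σ[c<6](S)) → 3
  ρ[u/v](ρ[b/c](σ[c<6](S))) → 3
  π[b,u](ρ[u/v](ρ[b/c](σ[c<6](S)))) → 3
  (R − π[b,u](ρ[u/v](ρ[b/c](σ[c<6](S))))) → 6
  R → 6
  π[b](R) → 6
  σ[b=2](π[b](R)) → 1
  ρ[c/b](σ[b=2](π[b](R))) → 1
  ((R − π[b,u](ρ[u/v](ρ[b/c](σ[c<6](S))))) ⋈[b=c] ρ[c/b](σ[b=2](π[b](R)))) → 1
  ρ[d/b](((R − π[b,u](ρ[u/v](ρ[b/c](σ[c<6](S))))) ⋈[b=c] ρ[c/b](σ[b=2](π[b](R))))) → 1
  σ[c<7](ρ[d/b](((R − π[b,u](ρ[u/v](ρ[b/c](σ[c<6](S))))) ⋈[b=c] ρ[c/b](σ[b=2](π[b](R)))))) → 1

|E| = 1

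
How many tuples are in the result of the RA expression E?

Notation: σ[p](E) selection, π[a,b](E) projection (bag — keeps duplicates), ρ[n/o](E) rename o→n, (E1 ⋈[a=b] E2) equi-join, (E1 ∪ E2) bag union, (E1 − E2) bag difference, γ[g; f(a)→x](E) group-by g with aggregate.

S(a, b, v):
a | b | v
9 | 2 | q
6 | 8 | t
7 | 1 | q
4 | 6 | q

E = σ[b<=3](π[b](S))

Per-node cardinality:
  S → 4
  π[b](S) → 4
  σ[b<=3](π[b](S)) → 2

|E| = 2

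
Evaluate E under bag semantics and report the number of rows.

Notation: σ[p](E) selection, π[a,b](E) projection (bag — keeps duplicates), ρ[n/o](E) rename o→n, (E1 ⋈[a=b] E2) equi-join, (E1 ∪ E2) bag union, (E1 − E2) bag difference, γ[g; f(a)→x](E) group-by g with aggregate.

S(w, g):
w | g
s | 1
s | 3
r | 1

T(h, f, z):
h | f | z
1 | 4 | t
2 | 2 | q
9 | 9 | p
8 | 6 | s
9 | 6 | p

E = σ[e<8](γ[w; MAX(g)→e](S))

Row counts bottom-up:
  S → 3
  γ[w; MAX(g)→e](S) → 2
  σ[e<8](γ[w; MAX(g)→e](S)) → 2

|E| = 2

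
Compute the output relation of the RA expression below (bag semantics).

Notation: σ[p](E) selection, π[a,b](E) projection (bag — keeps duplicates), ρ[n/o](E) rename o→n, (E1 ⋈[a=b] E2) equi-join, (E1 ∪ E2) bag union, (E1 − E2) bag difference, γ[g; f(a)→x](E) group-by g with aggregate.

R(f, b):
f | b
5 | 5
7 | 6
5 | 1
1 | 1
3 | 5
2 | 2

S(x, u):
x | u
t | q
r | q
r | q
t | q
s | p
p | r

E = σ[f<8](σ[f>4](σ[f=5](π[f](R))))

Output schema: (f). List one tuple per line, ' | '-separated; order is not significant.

Per-node cardinality:
  R → 6
  π[f](R) → 6
  σ[f=5](π[f](R)) → 2
  σ[f>4](σ[f=5](π[f](R))) → 2
  σ[f<8](σ[f>4](σ[f=5](π[f](R)))) → 2

== RESULT ==
f
5
5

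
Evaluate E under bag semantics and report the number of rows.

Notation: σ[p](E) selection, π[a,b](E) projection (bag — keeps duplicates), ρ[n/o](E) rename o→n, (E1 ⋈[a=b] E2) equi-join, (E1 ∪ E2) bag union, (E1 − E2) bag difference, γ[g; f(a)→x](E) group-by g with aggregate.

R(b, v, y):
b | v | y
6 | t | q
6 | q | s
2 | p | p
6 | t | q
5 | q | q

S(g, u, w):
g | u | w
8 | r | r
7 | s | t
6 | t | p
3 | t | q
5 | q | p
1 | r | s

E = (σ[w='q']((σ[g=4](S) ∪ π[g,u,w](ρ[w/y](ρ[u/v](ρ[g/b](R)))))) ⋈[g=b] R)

Row counts bottom-up:
  S → 6
  σ[g=4](S) → 0
  R → 5
  ρ[g/b](R) → 5
  ρ[u/v](ρ[g/b](R)) → 5
  ρ[w/y](ρ[u/v](ρ[g/b](R))) → 5
  π[g,u,w](ρ[w/y](ρ[u/v](ρ[g/b](R)))) → 5
  (σ[g=4](S) ∪ π[g,u,w](ρ[w/y](ρ[u/v](ρ[g/b](R))))) → 5
  σ[w='q']((σ[g=4](S) ∪ π[g,u,w](ρ[w/y](ρ[u/v](ρ[g/b](R)))))) → 3
  R → 5
  (σ[w='q']((σ[g=4](S) ∪ π[g,u,w](ρ[w/y](ρ[u/v](ρ[g/b](R)))))) ⋈[g=b] R) → 7

|E| = 7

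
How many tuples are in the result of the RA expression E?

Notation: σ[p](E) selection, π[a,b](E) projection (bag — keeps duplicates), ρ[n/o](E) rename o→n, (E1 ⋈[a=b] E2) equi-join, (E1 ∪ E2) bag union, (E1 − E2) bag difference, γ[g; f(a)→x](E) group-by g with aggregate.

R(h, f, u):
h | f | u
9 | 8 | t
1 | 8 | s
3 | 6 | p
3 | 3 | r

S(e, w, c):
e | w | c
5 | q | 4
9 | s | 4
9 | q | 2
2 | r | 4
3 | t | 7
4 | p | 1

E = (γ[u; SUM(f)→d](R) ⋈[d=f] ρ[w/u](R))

Row counts bottom-up:
  R → 4
  γ[u; SUM(f)→d](R) → 4
  R → 4
  ρ[w/u](R) → 4
  (γ[u; SUM(f)→d](R) ⋈[d=f] ρ[w/u](R)) → 6

|E| = 6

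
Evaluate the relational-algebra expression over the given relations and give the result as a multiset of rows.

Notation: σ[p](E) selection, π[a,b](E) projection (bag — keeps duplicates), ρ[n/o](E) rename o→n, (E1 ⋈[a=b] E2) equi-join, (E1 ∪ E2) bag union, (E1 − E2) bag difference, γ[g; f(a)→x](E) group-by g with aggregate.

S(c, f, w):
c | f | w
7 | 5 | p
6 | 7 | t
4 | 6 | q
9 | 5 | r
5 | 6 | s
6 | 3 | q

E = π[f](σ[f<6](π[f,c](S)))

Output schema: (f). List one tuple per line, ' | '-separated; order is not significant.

Row counts bottom-up:
  S → 6
  π[f,c](S) → 6
  σ[f<6](π[f,c](S)) → 3
  π[f](σ[f<6](π[f,c](S))) → 3

== RESULT ==
f
3
5
5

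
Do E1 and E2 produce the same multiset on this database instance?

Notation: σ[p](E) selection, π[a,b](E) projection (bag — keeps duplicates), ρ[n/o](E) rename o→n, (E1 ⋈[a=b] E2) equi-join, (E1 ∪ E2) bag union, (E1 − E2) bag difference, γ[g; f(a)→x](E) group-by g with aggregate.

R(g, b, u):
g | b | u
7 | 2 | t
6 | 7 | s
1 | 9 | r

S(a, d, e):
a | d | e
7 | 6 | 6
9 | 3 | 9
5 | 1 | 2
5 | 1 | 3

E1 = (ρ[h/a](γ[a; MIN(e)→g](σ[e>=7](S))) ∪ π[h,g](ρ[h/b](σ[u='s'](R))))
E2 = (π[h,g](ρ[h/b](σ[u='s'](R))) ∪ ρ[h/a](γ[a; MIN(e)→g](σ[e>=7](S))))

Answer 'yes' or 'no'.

E1 per-node cardinality:
  S → 4
  σ[e>=7](S) → 1
  γ[a; MIN(e)→g](σ[e>=7](S)) → 1
  ρ[h/a](γ[a; MIN(e)→g](σ[e>=7](S))) → 1
  R → 3
  σ[u='s'](R) → 1
  ρ[h/b](σ[u='s'](R)) → 1
  π[h,g](ρ[h/b](σ[u='s'](R))) → 1
  (ρ[h/a](γ[a; MIN(e)→g](σ[e>=7](S))) ∪ π[h,g](ρ[h/b](σ[u='s'](R)))) → 2
E2 per-node cardinality:
  R → 3
  σ[u='s'](R) → 1
  ρ[h/b](σ[u='s'](R)) → 1
  π[h,g](ρ[h/b](σ[u='s'](R))) → 1
  S → 4
  σ[e>=7](S) → 1
  γ[a; MIN(e)→g](σ[e>=7](S)) → 1
  ρ[h/a](γ[a; MIN(e)→g](σ[e>=7](S))) → 1
  (π[h,g](ρ[h/b](σ[u='s'](R))) ∪ ρ[h/a](γ[a; MIN(e)→g](σ[e>=7](S)))) → 2

E1 and E2 produce the same multiset:
h | g
7 | 6
9 | 9

yes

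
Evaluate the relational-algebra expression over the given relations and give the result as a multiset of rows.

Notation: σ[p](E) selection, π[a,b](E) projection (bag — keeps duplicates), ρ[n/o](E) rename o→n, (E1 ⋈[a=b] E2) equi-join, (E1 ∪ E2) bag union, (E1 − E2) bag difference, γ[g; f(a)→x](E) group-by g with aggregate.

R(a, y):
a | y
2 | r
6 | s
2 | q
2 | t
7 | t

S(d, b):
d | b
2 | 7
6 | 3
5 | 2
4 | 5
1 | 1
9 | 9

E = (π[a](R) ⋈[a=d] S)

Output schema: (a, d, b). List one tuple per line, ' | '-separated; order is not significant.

Subexpression sizes:
  R → 5
  π[a](R) → 5
  S → 6
  (π[a](R) ⋈[a=d] S) → 4

== RESULT ==
a | d | b
2 | 2 | 7
2 | 2 | 7
2 | 2 | 7
6 | 6 | 3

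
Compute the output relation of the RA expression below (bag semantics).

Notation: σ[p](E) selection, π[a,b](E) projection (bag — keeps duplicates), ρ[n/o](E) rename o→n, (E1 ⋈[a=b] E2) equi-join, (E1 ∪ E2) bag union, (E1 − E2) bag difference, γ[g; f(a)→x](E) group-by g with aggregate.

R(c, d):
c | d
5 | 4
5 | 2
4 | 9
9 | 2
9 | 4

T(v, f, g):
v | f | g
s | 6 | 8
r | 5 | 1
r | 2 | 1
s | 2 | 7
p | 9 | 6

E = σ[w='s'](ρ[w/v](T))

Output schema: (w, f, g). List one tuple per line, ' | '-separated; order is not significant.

Per-node cardinality:
  T → 5
  ρ[w/v](T) → 5
  σ[w='s'](ρ[w/v](T)) → 2

== RESULT ==
w | f | g
s | 2 | 7
s | 6 | 8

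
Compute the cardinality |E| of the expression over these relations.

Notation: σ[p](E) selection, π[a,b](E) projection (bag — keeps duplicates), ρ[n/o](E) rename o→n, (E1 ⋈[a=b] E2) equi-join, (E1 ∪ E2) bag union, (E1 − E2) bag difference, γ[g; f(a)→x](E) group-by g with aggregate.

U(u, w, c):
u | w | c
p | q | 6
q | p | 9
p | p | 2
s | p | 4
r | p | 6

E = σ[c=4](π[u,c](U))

Per-node cardinality:
  U → 5
  π[u,c](U) → 5
  σ[c=4](π[u,c](U)) → 1

|E| = 1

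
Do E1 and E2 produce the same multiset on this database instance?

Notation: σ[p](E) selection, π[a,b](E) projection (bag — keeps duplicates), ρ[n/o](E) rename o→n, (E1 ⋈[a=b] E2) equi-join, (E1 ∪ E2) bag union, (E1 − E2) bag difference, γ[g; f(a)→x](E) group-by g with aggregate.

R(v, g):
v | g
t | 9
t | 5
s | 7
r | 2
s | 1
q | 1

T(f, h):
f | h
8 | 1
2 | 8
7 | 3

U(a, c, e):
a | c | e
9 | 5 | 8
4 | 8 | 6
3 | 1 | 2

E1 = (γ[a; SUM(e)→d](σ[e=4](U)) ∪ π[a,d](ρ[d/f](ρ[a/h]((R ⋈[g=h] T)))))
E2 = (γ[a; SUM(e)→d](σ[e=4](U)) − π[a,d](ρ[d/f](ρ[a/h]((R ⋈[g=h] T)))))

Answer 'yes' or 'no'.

E1 per-node cardinality:
  U → 3
  σ[e=4](U) → 0
  γ[a; SUM(e)→d](σ[e=4](U)) → 0
  R → 6
  T → 3
  (R ⋈[g=h] T) → 2
  ρ[a/h]((R ⋈[g=h] T)) → 2
  ρ[d/f](ρ[a/h]((R ⋈[g=h] T))) → 2
  π[a,d](ρ[d/f](ρ[a/h]((R ⋈[g=h] T)))) → 2
  (γ[a; SUM(e)→d](σ[e=4](U)) ∪ π[a,d](ρ[d/f](ρ[a/h]((R ⋈[g=h] T))))) → 2
E2 per-node cardinality:
  U → 3
  σ[e=4](U) → 0
  γ[a; SUM(e)→d](σ[e=4](U)) → 0
  R → 6
  T → 3
  (R ⋈[g=h] T) → 2
  ρ[a/h]((R ⋈[g=h] T)) → 2
  ρ[d/f](ρ[a/h]((R ⋈[g=h] T))) → 2
  π[a,d](ρ[d/f](ρ[a/h]((R ⋈[g=h] T)))) → 2
  (γ[a; SUM(e)→d](σ[e=4](U)) − π[a,d](ρ[d/f](ρ[a/h]((R ⋈[g=h] T))))) → 0

E1 result:
a | d
1 | 8
1 | 8
E2 result:
a | d
(0 rows)
Witness: (1, 8) appears 2× in E1 but 0× in E2.

no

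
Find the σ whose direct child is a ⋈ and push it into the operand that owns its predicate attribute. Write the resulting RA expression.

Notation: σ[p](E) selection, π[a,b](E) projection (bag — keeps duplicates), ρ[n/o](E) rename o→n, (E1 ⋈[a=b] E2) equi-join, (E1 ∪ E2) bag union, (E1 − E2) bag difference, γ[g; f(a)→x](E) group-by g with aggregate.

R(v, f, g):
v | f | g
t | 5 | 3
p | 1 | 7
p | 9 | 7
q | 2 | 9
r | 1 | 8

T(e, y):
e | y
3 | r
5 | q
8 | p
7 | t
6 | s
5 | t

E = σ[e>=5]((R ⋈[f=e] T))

σ filters on e, owned by the right side.
E' = (R ⋈[f=e] σ[e>=5](T))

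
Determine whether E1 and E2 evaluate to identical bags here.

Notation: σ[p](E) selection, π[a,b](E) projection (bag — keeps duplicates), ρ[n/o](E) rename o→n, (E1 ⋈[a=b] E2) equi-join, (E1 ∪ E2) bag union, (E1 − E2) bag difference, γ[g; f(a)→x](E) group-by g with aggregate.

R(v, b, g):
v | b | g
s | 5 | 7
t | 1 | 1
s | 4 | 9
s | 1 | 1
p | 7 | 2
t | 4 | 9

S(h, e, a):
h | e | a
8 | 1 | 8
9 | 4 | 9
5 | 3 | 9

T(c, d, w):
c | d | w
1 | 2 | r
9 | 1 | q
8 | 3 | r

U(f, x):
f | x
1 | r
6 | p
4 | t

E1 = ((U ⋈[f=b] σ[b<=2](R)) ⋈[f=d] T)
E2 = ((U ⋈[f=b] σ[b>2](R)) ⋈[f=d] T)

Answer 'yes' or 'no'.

E1 subexpression sizes:
  U → 3
  R → 6
  σ[b<=2](R) → 2
  (U ⋈[f=b] σ[b<=2](R)) → 2
  T → 3
  ((U ⋈[f=b] σ[b<=2](R)) ⋈[f=d] T) → 2
E2 subexpression sizes:
  U → 3
  R → 6
  σ[b>2](R) → 4
  (U ⋈[f=b] σ[b>2](R)) → 2
  T → 3
  ((U ⋈[f=b] σ[b>2](R)) ⋈[f=d] T) → 0

E1 result:
f | x | v | b | g | c | d | w
1 | r | s | 1 | 1 | 9 | 1 | q
1 | r | t | 1 | 1 | 9 | 1 | q
E2 result:
f | x | v | b | g | c | d | w
(0 rows)
Witness: (1, 'r', 't', 1, 1, 9, 1, 'q') appears 1× in E1 but 0× in E2.

no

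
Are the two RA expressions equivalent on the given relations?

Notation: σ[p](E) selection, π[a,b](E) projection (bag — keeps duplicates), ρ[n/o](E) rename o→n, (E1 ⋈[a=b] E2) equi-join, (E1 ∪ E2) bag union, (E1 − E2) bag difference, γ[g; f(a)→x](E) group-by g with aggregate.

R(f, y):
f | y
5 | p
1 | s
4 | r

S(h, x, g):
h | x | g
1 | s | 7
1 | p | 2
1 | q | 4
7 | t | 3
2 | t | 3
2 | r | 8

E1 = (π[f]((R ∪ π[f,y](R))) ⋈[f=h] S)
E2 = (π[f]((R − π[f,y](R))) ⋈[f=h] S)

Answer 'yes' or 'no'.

E1 stepwise |·|:
  R → 3
  R → 3
  π[f,y](R) → 3
  (R ∪ π[f,y](R)) → 6
  π[f]((R ∪ π[f,y](R))) → 6
  S → 6
  (π[f]((R ∪ π[f,y](R))) ⋈[f=h] S) → 6
E2 stepwise |·|:
  R → 3
  R → 3
  π[f,y](R) → 3
  (R − π[f,y](R)) → 0
  π[f]((R − π[f,y](R))) → 0
  S → 6
  (π[f]((R − π[f,y](R))) ⋈[f=h] S) → 0

E1 result:
f | h | x | g
1 | 1 | p | 2
1 | 1 | p | 2
1 | 1 | q | 4
1 | 1 | q | 4
1 | 1 | s | 7
1 | 1 | s | 7
E2 result:
f | h | x | g
(0 rows)
Witness: (1, 1, 'p', 2) appears 2× in E1 but 0× in E2.

no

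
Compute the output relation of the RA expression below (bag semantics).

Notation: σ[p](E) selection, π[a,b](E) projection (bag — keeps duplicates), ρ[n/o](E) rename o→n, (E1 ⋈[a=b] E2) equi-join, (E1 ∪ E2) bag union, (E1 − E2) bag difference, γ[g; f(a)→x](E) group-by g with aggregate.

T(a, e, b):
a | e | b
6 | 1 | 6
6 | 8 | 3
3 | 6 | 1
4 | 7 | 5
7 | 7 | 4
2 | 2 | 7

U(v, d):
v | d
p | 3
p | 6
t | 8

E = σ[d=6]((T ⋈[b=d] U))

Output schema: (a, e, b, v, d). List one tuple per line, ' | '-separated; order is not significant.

Per-node cardinality:
  T → 6
  U → 3
  (T ⋈[b=d] U) → 2
  σ[d=6]((T ⋈[b=d] U)) → 1

== RESULT ==
a | e | b | v | d
6 | 1 | 6 | p | 6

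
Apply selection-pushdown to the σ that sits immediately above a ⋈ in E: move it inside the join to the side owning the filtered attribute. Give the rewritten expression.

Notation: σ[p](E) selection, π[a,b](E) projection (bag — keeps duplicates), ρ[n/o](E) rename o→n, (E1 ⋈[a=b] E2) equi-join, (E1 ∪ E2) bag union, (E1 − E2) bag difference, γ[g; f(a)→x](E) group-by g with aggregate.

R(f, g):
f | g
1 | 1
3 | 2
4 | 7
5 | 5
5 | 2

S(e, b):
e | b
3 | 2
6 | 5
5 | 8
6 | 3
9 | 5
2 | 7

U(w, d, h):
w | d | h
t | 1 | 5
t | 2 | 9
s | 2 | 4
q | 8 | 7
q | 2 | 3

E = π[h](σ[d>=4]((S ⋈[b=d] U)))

σ filters on d, owned by the right side.
E' = π[h]((S ⋈[b=d] σ[d>=4](U)))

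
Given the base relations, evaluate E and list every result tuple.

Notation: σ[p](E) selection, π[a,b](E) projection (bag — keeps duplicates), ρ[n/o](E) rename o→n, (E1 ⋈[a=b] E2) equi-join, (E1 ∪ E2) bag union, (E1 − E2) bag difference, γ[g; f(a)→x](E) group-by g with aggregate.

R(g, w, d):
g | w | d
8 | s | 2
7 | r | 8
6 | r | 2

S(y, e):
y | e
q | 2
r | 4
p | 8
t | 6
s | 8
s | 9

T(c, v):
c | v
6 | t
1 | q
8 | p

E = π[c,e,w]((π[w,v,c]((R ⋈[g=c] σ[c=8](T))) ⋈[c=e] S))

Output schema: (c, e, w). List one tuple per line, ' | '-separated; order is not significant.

Row counts bottom-up:
  R → 3
  T → 3
  σ[c=8](T) → 1
  (R ⋈[g=c] σ[c=8](T)) → 1
  π[w,v,c]((R ⋈[g=c] σ[c=8](T))) → 1
  S → 6
  (π[w,v,c]((R ⋈[g=c] σ[c=8](T))) ⋈[c=e] S) → 2
  π[c,e,w]((π[w,v,c]((R ⋈[g=c] σ[c=8](T))) ⋈[c=e] S)) → 2

== RESULT ==
c | e | w
8 | 8 | s
8 | 8 | s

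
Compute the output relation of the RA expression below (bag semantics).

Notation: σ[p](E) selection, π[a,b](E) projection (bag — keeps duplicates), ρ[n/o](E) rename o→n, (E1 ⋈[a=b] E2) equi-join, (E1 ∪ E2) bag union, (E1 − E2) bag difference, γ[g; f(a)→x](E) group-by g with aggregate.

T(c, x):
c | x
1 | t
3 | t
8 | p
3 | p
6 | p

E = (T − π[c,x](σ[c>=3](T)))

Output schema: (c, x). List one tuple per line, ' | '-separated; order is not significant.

Per-node cardinality:
  T → 5
  T → 5
  σ[c>=3](T) → 4
  π[c,x](σ[c>=3](T)) → 4
  (T − π[c,x](σ[c>=3](T))) → 1

== RESULT ==
c | x
1 | t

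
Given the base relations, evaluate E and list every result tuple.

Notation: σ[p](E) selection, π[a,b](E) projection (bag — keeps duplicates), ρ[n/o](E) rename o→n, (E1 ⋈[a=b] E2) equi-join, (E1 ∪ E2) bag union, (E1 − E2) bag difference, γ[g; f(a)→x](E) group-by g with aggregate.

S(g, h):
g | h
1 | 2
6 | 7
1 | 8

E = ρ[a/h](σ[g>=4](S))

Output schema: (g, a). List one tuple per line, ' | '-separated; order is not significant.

Per-node cardinality:
  S → 3
  σ[g>=4](S) → 1
  ρ[a/h](σ[g>=4](S)) → 1

== RESULT ==
g | a
6 | 7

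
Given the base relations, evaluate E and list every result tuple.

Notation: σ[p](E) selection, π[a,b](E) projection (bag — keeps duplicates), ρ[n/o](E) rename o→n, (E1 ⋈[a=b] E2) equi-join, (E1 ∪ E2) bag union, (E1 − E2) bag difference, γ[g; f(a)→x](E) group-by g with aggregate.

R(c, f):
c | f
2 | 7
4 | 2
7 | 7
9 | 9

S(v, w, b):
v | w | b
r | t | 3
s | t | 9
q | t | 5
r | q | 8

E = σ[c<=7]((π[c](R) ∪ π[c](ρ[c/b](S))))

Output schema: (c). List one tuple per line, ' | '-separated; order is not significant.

Stepwise |·|:
  R → 4
  π[c](R) → 4
  S → 4
  ρ[c/b](S) → 4
  π[c](ρ[c/b](S)) → 4
  (π[c](R) ∪ π[c](ρ[c/b](S))) → 8
  σ[c<=7]((π[c](R) ∪ π[c](ρ[c/b](S)))) → 5

== RESULT ==
c
2
3
4
5
7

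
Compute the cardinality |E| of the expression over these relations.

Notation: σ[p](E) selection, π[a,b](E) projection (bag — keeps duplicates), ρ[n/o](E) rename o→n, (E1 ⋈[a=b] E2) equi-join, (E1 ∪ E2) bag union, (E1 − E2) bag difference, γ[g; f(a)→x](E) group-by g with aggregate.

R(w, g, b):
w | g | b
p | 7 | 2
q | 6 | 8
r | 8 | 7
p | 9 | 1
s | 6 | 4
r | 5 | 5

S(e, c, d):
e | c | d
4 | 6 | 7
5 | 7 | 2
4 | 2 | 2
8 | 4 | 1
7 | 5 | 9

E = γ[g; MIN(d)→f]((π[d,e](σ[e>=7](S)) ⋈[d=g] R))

Row counts bottom-up:
  S → 5
  σ[e>=7](S) → 2
  π[d,e](σ[e>=7](S)) → 2
  R → 6
  (π[d,e](σ[e>=7](S)) ⋈[d=g] R) → 1
  γ[g; MIN(d)→f]((π[d,e](σ[e>=7](S)) ⋈[d=g] R)) → 1

|E| = 1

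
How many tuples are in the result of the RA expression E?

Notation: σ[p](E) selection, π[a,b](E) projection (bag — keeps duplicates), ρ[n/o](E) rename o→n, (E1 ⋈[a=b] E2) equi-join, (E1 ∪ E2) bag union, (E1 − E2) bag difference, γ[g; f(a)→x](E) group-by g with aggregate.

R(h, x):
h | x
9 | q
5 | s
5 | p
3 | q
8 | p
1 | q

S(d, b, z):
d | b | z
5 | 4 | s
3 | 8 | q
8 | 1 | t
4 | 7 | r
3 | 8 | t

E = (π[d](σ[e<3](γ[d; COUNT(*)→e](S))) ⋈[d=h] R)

Per-node cardinality:
  S → 5
  γ[d; COUNT(*)→e](S) → 4
  σ[e<3](γ[d; COUNT(*)→e](S)) → 4
  π[d](σ[e<3](γ[d; COUNT(*)→e](S))) → 4
  R → 6
  (π[d](σ[e<3](γ[d; COUNT(*)→e](S))) ⋈[d=h] R) → 4

|E| = 4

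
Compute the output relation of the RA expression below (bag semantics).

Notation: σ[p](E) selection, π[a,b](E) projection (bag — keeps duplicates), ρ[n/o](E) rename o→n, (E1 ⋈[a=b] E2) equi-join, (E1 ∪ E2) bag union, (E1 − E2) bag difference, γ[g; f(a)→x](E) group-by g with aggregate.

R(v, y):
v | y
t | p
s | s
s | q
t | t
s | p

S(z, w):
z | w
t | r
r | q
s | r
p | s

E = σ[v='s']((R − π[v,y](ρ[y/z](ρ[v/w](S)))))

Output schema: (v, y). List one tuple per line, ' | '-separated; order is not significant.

Stepwise |·|:
  R → 5
  S → 4
  ρ[v/w](S) → 4
  ρ[y/z](ρ[v/w](S)) → 4
  π[v,y](ρ[y/z](ρ[v/w](S))) → 4
  (R − π[v,y](ρ[y/z](ρ[v/w](S)))) → 4
  σ[v='s']((R − π[v,y](ρ[y/z](ρ[v/w](S))))) → 2

== RESULT ==
v | y
s | q
s | s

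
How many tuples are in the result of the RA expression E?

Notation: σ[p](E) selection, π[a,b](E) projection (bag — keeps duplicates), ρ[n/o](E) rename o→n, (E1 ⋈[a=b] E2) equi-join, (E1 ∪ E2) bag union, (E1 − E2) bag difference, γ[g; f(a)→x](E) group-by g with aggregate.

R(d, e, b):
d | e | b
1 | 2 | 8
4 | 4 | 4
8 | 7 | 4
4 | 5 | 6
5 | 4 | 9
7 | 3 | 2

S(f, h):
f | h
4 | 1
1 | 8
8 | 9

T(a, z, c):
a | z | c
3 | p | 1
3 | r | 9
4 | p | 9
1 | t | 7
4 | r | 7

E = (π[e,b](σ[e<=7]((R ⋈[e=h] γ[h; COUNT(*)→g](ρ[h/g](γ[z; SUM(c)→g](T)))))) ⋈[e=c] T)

Per-node cardinality:
  R → 6
  T → 5
  γ[z; SUM(c)→g](T) → 3
  ρ[h/g](γ[z; SUM(c)→g](T)) → 3
  γ[h; COUNT(*)→g](ρ[h/g](γ[z; SUM(c)→g](T))) → 3
  (R ⋈[e=h] γ[h; COUNT(*)→g](ρ[h/g](γ[z; SUM(c)→g](T)))) → 1
  σ[e<=7]((R ⋈[e=h] γ[h; COUNT(*)→g](ρ[h/g](γ[z; SUM(c)→g](T))))) → 1
  π[e,b](σ[e<=7]((R ⋈[e=h] γ[h; COUNT(*)→g](ρ[h/g](γ[z; SUM(c)→g](T)))))) → 1
  T → 5
  (π[e,b](σ[e<=7]((R ⋈[e=h] γ[h; COUNT(*)→g](ρ[h/g](γ[z; SUM(c)→g](T)))))) ⋈[e=c] T) → 2

|E| = 2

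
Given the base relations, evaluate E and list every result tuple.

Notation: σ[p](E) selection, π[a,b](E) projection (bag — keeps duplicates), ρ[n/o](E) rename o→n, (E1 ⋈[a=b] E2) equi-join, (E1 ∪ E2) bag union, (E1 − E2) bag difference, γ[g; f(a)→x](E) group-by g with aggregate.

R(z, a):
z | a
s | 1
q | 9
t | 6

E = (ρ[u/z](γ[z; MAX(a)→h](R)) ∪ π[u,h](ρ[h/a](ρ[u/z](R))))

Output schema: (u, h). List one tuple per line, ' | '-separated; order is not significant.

Stepwise |·|:
  R → 3
  γ[z; MAX(a)→h](R) → 3
  ρ[u/z](γ[z; MAX(a)→h](R)) → 3
  R → 3
  ρ[u/z](R) → 3
  ρ[h/a](ρ[u/z](R)) → 3
  π[u,h](ρ[h/a](ρ[u/z](R))) → 3
  (ρ[u/z](γ[z; MAX(a)→h](R)) ∪ π[u,h](ρ[h/a](ρ[u/z](R)))) → 6

== RESULT ==
u | h
q | 9
q | 9
s | 1
s | 1
t | 6
t | 6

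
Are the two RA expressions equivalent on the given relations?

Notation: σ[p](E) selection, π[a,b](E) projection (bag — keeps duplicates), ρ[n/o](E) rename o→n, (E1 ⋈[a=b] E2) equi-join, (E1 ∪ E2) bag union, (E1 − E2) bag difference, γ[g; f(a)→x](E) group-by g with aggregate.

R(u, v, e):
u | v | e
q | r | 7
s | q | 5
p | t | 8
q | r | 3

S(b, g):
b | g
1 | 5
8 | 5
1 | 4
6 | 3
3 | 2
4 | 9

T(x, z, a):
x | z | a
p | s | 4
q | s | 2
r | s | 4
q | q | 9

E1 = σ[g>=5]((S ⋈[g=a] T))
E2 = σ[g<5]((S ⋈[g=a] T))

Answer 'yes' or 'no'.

E1 row counts bottom-up:
  S → 6
  T → 4
  (S ⋈[g=a] T) → 4
  σ[g>=5]((S ⋈[g=a] T)) → 1
E2 row counts bottom-up:
  S → 6
  T → 4
  (S ⋈[g=a] T) → 4
  σ[g<5]((S ⋈[g=a] T)) → 3

E1 result:
b | g | x | z | a
4 | 9 | q | q | 9
E2 result:
b | g | x | z | a
1 | 4 | p | s | 4
1 | 4 | r | s | 4
3 | 2 | q | s | 2
Witness: (1, 4, 'p', 's', 4) appears 0× in E1 but 1× in E2.

no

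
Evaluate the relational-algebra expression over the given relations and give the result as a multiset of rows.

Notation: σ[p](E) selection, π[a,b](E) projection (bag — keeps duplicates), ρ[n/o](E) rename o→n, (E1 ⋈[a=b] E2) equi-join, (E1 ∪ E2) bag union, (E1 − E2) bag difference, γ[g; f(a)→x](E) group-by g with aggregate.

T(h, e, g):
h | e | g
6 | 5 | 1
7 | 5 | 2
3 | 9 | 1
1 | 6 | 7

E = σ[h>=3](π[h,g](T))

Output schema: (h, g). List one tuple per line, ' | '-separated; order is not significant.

Row counts bottom-up:
  T → 4
  π[h,g](T) → 4
  σ[h>=3](π[h,g](T)) → 3

== RESULT ==
h | g
3 | 1
6 | 1
7 | 2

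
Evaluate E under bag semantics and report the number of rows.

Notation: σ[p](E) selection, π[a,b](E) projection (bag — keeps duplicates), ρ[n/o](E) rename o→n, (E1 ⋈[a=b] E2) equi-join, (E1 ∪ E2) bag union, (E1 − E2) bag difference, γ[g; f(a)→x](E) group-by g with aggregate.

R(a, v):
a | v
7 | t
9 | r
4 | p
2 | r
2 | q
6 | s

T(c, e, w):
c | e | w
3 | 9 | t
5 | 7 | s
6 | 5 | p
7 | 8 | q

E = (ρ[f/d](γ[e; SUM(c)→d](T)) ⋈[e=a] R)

Per-node cardinality:
  T → 4
  γ[e; SUM(c)→d](T) → 4
  ρ[f/d](γ[e; SUM(c)→d](T)) → 4
  R → 6
  (ρ[f/d](γ[e; SUM(c)→d](T)) ⋈[e=a] R) → 2

|E| = 2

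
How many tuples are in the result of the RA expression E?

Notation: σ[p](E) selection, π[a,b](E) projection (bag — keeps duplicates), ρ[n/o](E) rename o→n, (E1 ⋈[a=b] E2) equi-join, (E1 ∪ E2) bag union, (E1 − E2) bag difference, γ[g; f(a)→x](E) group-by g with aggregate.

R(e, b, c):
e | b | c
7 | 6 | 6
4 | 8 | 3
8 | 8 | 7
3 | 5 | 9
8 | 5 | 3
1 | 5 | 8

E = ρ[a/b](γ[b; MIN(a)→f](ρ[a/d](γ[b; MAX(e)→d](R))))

Row counts bottom-up:
  R → 6
  γ[b; MAX(e)→d](R) → 3
  ρ[a/d](γ[b; MAX(e)→d](R)) → 3
  γ[b; MIN(a)→f](ρ[a/d](γ[b; MAX(e)→d](R))) → 3
  ρ[a/b](γ[b; MIN(a)→f](ρ[a/d](γ[b; MAX(e)→d](R)))) → 3

|E| = 3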